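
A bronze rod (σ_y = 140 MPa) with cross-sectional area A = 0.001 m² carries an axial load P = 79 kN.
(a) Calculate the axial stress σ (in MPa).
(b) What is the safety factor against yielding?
(a) Axial stress σ = P/A. Convert P = 79 kN = 79000 N.
  σ = 79000 / 0.001 = 7.9 × 10⁷ Pa = 79 MPa
(b) Safety factor SF = σ_y/σ = 140 / 79 = 1.772
Final answer: (a) σ = 79 MPa, (b) SF = 1.772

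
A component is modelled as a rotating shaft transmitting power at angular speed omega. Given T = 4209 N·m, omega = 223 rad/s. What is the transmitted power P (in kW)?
Model: a rotating shaft transmitting power at angular speed omega, so P = T·omega.
Substitute:
  P = 4209 × 223
  P = 938600 W
Convert: P = 938600 W = 938.6 kW
Final answer: P = 938.6 kW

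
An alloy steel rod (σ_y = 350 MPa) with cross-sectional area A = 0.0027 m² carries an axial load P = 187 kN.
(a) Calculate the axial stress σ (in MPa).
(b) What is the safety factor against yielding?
(a) Axial stress σ = P/A. Convert P = 187 kN = 187000 N.
  σ = 187000 / 0.0027 = 6.926 × 10⁷ Pa = 69.26 MPa
(b) Safety factor SF = σ_y/σ = 350 / 69.26 = 5.053
Final answer: (a) σ = 69.26 MPa, (b) SF = 5.053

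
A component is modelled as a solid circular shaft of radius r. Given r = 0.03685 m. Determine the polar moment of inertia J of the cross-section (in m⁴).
Model: a solid circular shaft of radius r, so J = (π·r^4) / 2.
Substitute:
  J = (π × 0.03685^4) / 2
  J = 2.896 × 10⁻⁶ m⁴
Final answer: J = 2.896 × 10⁻⁶ m⁴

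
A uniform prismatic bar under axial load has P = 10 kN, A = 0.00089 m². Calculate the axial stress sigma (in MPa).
Model: a uniform prismatic bar under axial load, so sigma = P / A.
Convert to SI units:
  P = 10 kN = 10000 N
Substitute:
  sigma = 10000 / 0.00089
  sigma = 1.124 × 10⁷ Pa
Convert: sigma = 1.124 × 10⁷ Pa = 11.24 MPa
Final answer: sigma = 11.24 MPa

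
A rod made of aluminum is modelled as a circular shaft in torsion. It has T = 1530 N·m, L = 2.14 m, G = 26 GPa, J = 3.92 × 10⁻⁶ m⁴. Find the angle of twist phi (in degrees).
Model: a circular shaft in torsion, so phi = (T·L) / (G·J).
Convert to SI units:
  G = 26 GPa = 2.6 × 10¹⁰ Pa
Substitute:
  phi = (1530 × 2.14) / ((2.6 × 10¹⁰) × (3.92 × 10⁻⁶))
  phi = 0.03213 rad
Convert to degrees: phi = 0.03213 × 180/π = 1.841°
Final answer: phi = 1.841°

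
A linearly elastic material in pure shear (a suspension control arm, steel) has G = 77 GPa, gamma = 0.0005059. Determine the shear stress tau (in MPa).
Model: a linearly elastic material in pure shear, so tau = G·gamma.
Convert to SI units:
  G = 77 GPa = 7.7 × 10¹⁰ Pa
Substitute:
  tau = (7.7 × 10¹⁰) × 0.0005059
  tau = 3.895 × 10⁷ Pa
Convert: tau = 3.895 × 10⁷ Pa = 38.95 MPa
Final answer: tau = 38.95 MPa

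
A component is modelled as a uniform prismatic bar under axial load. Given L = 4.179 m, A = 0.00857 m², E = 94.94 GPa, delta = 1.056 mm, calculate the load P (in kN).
Model: a uniform prismatic bar under axial load, so delta = (P·L) / (A·E).
Solve for P: P = (delta·A·E) / L.
Convert to SI units:
  E = 94.94 GPa = 9.494 × 10¹⁰ Pa
  delta = 1.056 mm = 0.001056 m
Substitute:
  P = (0.001056 × 0.00857 × (9.494 × 10¹⁰)) / 4.179
  P = 205600 N
Convert: P = 205600 N = 205.6 kN
Final answer: P = 205.6 kN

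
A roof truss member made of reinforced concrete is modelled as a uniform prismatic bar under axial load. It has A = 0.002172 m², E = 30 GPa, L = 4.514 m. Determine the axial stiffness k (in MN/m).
Model: a uniform prismatic bar under axial load, so k = (A·E) / L.
Convert to SI units:
  E = 30 GPa = 3 × 10¹⁰ Pa
Substitute:
  k = (0.002172 × (3 × 10¹⁰)) / 4.514
  k = 1.444 × 10⁷ N/m
Convert: k = 1.444 × 10⁷ N/m = 14.44 MN/m
Final answer: k = 14.44 MN/m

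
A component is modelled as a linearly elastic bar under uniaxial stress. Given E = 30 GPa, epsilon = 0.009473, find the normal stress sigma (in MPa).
Model: a linearly elastic bar under uniaxial stress, so epsilon = sigma / E.
Solve for sigma: sigma = epsilon·E.
Convert to SI units:
  E = 30 GPa = 3 × 10¹⁰ Pa
Substitute:
  sigma = 0.009473 × (3 × 10¹⁰)
  sigma = 2.842 × 10⁸ Pa
Convert: sigma = 2.842 × 10⁸ Pa = 284.2 MPa
Final answer: sigma = 284.2 MPa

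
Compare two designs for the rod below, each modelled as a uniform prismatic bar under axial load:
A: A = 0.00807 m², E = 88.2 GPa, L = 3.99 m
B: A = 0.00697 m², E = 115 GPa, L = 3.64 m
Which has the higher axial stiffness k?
Model: a uniform prismatic bar under axial load, so k = (A·E) / L (SI units).
  A: k = (0.00807 × (8.82 × 10¹⁰)) / 3.99 = 1.784 × 10⁸ N/m = 178.4 MN/m
  B: k = (0.00697 × (1.15 × 10¹¹)) / 3.64 = 2.202 × 10⁸ N/m = 220.2 MN/m
220.2 MN/m > 178.4 MN/m, so B is larger.
Final answer: B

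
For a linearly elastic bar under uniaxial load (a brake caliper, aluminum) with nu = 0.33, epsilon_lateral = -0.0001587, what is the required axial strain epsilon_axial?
Model: a linearly elastic bar under uniaxial load, so epsilon_lateral = -nu·epsilon_axial.
Solve for epsilon_axial: epsilon_axial = -epsilon_lateral / nu.
Substitute:
  epsilon_axial = -(-0.0001587) / 0.33
  epsilon_axial = 0.0004809
Final answer: epsilon_axial = 0.0004809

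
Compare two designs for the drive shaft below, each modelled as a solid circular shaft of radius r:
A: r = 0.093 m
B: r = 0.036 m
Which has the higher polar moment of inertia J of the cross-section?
Model: a solid circular shaft of radius r, so J = (π·r^4) / 2 (SI units).
  A: J = (π × 0.093^4) / 2 = 0.0001175 m⁴
  B: J = (π × 0.036^4) / 2 = 2.638 × 10⁻⁶ m⁴
0.0001175 m⁴ > 2.638 × 10⁻⁶ m⁴, so A is larger.
Final answer: A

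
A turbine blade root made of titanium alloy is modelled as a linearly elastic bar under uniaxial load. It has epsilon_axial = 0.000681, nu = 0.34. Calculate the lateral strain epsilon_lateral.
Model: a linearly elastic bar under uniaxial load, so epsilon_lateral = -nu·epsilon_axial.
Substitute:
  epsilon_lateral = -(0.34 × 0.000681)
  epsilon_lateral = -0.0002315
Final answer: epsilon_lateral = -0.0002315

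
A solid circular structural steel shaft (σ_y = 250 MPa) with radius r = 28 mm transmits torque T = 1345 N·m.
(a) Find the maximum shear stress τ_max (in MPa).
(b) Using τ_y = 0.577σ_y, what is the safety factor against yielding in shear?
(a) For a solid circular shaft, τ_max = T·r/J with J = π·r^4/2, i.e. τ_max = 2·T / (π·r^3). Convert r = 28 mm = 0.028 m.
  τ_max = (2 × 1345) / (π × 0.028^3) = 3.901 × 10⁷ Pa = 39.01 MPa
(b) τ_y = 0.577 × 250 = 144.25 MPa
  SF = τ_y/τ_max = 144.25 / 39.01 = 3.698
Final answer: (a) τ_max = 39.01 MPa, (b) SF = 3.698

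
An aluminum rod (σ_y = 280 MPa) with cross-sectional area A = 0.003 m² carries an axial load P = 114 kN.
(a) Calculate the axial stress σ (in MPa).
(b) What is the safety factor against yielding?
(a) Axial stress σ = P/A. Convert P = 114 kN = 114000 N.
  σ = 114000 / 0.003 = 3.8 × 10⁷ Pa = 38 MPa
(b) Safety factor SF = σ_y/σ = 280 / 38 = 7.368
Final answer: (a) σ = 38 MPa, (b) SF = 7.368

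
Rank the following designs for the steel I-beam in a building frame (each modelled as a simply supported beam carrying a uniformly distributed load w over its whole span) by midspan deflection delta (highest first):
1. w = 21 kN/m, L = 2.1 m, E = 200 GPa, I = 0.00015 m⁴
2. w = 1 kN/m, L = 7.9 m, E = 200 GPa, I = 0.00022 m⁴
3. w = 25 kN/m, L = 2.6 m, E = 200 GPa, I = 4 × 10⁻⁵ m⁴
Model: a simply supported beam carrying a uniformly distributed load w over its whole span, so delta = (5·w·L^4) / (384·E·I) (SI units).
  Case 1: delta = (5 × 21000 × 2.1^4) / (384 × (2 × 10¹¹) × 0.00015) = 0.0001773 m = 0.1773 mm
  Case 2: delta = (5 × 1000 × 7.9^4) / (384 × (2 × 10¹¹) × 0.00022) = 0.001153 m = 1.153 mm
  Case 3: delta = (5 × 25000 × 2.6^4) / (384 × (2 × 10¹¹) × (4 × 10⁻⁵)) = 0.001859 m = 1.859 mm
Ordering: 1.859 mm (case 3) > 1.153 mm (case 2) > 0.1773 mm (case 1)
Final answer: 3, 2, 1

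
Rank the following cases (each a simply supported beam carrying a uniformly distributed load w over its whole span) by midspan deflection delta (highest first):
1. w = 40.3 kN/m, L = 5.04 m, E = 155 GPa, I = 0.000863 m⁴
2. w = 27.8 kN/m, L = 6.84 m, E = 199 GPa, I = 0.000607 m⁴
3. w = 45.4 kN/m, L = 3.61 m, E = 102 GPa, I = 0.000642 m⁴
Model: a simply supported beam carrying a uniformly distributed load w over its whole span, so delta = (5·w·L^4) / (384·E·I) (SI units).
  Case 1: delta = (5 × 40300 × 5.04^4) / (384 × (1.55 × 10¹¹) × 0.000863) = 0.002531 m = 2.531 mm
  Case 2: delta = (5 × 27800 × 6.84^4) / (384 × (1.99 × 10¹¹) × 0.000607) = 0.006559 m = 6.559 mm
  Case 3: delta = (5 × 45400 × 3.61^4) / (384 × (1.02 × 10¹¹) × 0.000642) = 0.001533 m = 1.533 mm
Ordering: 6.559 mm (case 2) > 2.531 mm (case 1) > 1.533 mm (case 3)
Final answer: 2, 1, 3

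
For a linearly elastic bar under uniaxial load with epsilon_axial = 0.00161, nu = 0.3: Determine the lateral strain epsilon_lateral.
Model: a linearly elastic bar under uniaxial load, so epsilon_lateral = -nu·epsilon_axial.
Substitute:
  epsilon_lateral = -(0.3 × 0.00161)
  epsilon_lateral = -0.000483
Final answer: epsilon_lateral = -0.000483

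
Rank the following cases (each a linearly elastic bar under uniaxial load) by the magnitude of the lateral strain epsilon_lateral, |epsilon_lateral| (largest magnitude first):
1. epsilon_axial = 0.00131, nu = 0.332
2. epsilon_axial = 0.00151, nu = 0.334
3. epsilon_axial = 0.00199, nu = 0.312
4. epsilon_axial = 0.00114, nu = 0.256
Model: a linearly elastic bar under uniaxial load, so epsilon_lateral = -nu·epsilon_axial (SI units).
  Case 1: epsilon_lateral = -(0.332 × 0.00131) = -0.0004349
  Case 2: epsilon_lateral = -(0.334 × 0.00151) = -0.0005043
  Case 3: epsilon_lateral = -(0.312 × 0.00199) = -0.0006209
  Case 4: epsilon_lateral = -(0.256 × 0.00114) = -0.0002918
Ordering by |epsilon_lateral|: 0.0006209 (case 3) > 0.0005043 (case 2) > 0.0004349 (case 1) > 0.0002918 (case 4)
Final answer: 3, 2, 1, 4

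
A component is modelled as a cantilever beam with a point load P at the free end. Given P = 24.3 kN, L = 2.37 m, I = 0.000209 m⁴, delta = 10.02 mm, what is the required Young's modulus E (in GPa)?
Model: a cantilever beam with a point load P at the free end, so delta = (P·L^3) / (3·E·I).
Solve for E: E = (P·L^3) / (3·delta·I).
Convert to SI units:
  P = 24.3 kN = 24300 N
  delta = 10.02 mm = 0.01002 m
Substitute:
  E = (24300 × 2.37^3) / (3 × 0.01002 × 0.000209)
  E = 5.149 × 10¹⁰ Pa
Convert: E = 5.149 × 10¹⁰ Pa = 51.49 GPa
Final answer: E = 51.49 GPa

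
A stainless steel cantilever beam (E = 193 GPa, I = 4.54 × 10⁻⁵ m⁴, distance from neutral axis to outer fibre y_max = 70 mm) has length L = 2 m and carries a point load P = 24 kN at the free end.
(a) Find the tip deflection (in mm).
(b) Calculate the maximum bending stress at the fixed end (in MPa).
(a) Tip deflection of a cantilever with an end point load: δ = P·L^3 / (3·E·I). Convert P = 24 kN = 24000 N, E = 193 GPa = 1.93 × 10¹¹ Pa.
  δ = (24000 × 2^3) / (3 × (1.93 × 10¹¹) × (4.54 × 10⁻⁵)) = 0.007304 m = 7.304 mm
(b) Maximum bending moment at the fixed end: M = P·L = 24000 × 2 = 48000 N·m. Convert y_max = 70 mm = 0.07 m.
  σ = M·y_max / I = (48000 × 0.07) / (4.54 × 10⁻⁵) = 7.401 × 10⁷ Pa = 74.01 MPa
Final answer: (a) δ = 7.304 mm, (b) σ = 74.01 MPa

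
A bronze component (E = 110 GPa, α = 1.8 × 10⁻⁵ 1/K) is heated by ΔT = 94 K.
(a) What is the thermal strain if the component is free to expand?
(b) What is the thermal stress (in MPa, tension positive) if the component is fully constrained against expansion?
(a) Free thermal strain ε_th = α·ΔT = (1.8 × 10⁻⁵) × 94 = 0.001692
(b) Fully constrained, the expansion is suppressed, so σ = -E·α·ΔT. Convert E = 110 GPa = 1.1 × 10¹¹ Pa.
  σ = -(1.1 × 10¹¹) × (1.8 × 10⁻⁵) × 94 = -1.861 × 10⁸ Pa = -186.1 MPa (compressive)
Final answer: (a) ε_th = 0.001692, (b) σ = -186.1 MPa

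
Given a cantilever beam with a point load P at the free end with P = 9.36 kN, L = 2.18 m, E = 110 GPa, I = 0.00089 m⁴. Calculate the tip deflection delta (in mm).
Model: a cantilever beam with a point load P at the free end, so delta = (P·L^3) / (3·E·I).
Convert to SI units:
  P = 9.36 kN = 9360 N
  E = 110 GPa = 1.1 × 10¹¹ Pa
Substitute:
  delta = (9360 × 2.18^3) / (3 × (1.1 × 10¹¹) × 0.00089)
  delta = 0.0003302 m
Convert: delta = 0.0003302 m = 0.3302 mm
Final answer: delta = 0.3302 mm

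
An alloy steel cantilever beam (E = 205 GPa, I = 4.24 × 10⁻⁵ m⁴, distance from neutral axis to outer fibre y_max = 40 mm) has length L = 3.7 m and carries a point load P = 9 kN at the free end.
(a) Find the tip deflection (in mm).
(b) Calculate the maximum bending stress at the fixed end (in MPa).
(a) Tip deflection of a cantilever with an end point load: δ = P·L^3 / (3·E·I). Convert P = 9 kN = 9000 N, E = 205 GPa = 2.05 × 10¹¹ Pa.
  δ = (9000 × 3.7^3) / (3 × (2.05 × 10¹¹) × (4.24 × 10⁻⁵)) = 0.01748 m = 17.48 mm
(b) Maximum bending moment at the fixed end: M = P·L = 9000 × 3.7 = 33300 N·m. Convert y_max = 40 mm = 0.04 m.
  σ = M·y_max / I = (33300 × 0.04) / (4.24 × 10⁻⁵) = 3.142 × 10⁷ Pa = 31.42 MPa
Final answer: (a) δ = 17.48 mm, (b) σ = 31.42 MPa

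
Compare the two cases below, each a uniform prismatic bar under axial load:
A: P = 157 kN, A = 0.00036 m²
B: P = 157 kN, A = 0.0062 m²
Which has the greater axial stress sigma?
Model: a uniform prismatic bar under axial load, so sigma = P / A (SI units).
  A: sigma = 157000 / 0.00036 = 4.361 × 10⁸ Pa = 436.1 MPa
  B: sigma = 157000 / 0.0062 = 2.532 × 10⁷ Pa = 25.32 MPa
436.1 MPa > 25.32 MPa, so A is larger.
Final answer: A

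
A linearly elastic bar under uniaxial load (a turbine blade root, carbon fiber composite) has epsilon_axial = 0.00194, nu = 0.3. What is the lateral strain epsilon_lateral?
Model: a linearly elastic bar under uniaxial load, so epsilon_lateral = -nu·epsilon_axial.
Substitute:
  epsilon_lateral = -(0.3 × 0.00194)
  epsilon_lateral = -0.000582
Final answer: epsilon_lateral = -0.000582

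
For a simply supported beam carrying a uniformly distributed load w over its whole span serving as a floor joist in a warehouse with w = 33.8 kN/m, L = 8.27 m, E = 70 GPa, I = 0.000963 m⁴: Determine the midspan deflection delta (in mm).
Model: a simply supported beam carrying a uniformly distributed load w over its whole span, so delta = (5·w·L^4) / (384·E·I).
Convert to SI units:
  w = 33.8 kN/m = 33800 N/m
  E = 70 GPa = 7 × 10¹⁰ Pa
Substitute:
  delta = (5 × 33800 × 8.27^4) / (384 × (7 × 10¹⁰) × 0.000963)
  delta = 0.03054 m
Convert: delta = 0.03054 m = 30.54 mm
Final answer: delta = 30.54 mm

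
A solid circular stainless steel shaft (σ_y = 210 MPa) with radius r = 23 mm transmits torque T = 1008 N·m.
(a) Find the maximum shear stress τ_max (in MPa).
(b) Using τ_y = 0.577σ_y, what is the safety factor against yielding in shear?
(a) For a solid circular shaft, τ_max = T·r/J with J = π·r^4/2, i.e. τ_max = 2·T / (π·r^3). Convert r = 23 mm = 0.023 m.
  τ_max = (2 × 1008) / (π × 0.023^3) = 5.274 × 10⁷ Pa = 52.74 MPa
(b) τ_y = 0.577 × 210 = 121.17 MPa
  SF = τ_y/τ_max = 121.17 / 52.74 = 2.297
Final answer: (a) τ_max = 52.74 MPa, (b) SF = 2.297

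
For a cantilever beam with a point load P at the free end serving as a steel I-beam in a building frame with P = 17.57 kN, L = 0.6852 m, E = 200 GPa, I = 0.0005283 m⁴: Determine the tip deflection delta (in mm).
Model: a cantilever beam with a point load P at the free end, so delta = (P·L^3) / (3·E·I).
Convert to SI units:
  P = 17.57 kN = 17570 N
  E = 200 GPa = 2 × 10¹¹ Pa
Substitute:
  delta = (17570 × 0.6852^3) / (3 × (2 × 10¹¹) × 0.0005283)
  delta = 1.783 × 10⁻⁵ m
Convert: delta = 1.783 × 10⁻⁵ m = 0.01783 mm
Final answer: delta = 0.01783 mm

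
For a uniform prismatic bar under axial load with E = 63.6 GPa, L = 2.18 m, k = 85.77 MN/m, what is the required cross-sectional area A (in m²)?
Model: a uniform prismatic bar under axial load, so k = (A·E) / L.
Solve for A: A = (k·L) / E.
Convert to SI units:
  E = 63.6 GPa = 6.36 × 10¹⁰ Pa
  k = 85.77 MN/m = 8.577 × 10⁷ N/m
Substitute:
  A = ((8.577 × 10⁷) × 2.18) / (6.36 × 10¹⁰)
  A = 0.00294 m²
Final answer: A = 0.00294 m²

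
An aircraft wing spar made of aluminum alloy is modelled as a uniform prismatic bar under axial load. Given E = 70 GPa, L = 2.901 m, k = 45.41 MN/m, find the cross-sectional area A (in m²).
Model: a uniform prismatic bar under axial load, so k = (A·E) / L.
Solve for A: A = (k·L) / E.
Convert to SI units:
  E = 70 GPa = 7 × 10¹⁰ Pa
  k = 45.41 MN/m = 4.541 × 10⁷ N/m
Substitute:
  A = ((4.541 × 10⁷) × 2.901) / (7 × 10¹⁰)
  A = 0.001882 m²
Final answer: A = 0.001882 m²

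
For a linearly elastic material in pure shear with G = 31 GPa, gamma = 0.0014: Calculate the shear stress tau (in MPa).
Model: a linearly elastic material in pure shear, so tau = G·gamma.
Convert to SI units:
  G = 31 GPa = 3.1 × 10¹⁰ Pa
Substitute:
  tau = (3.1 × 10¹⁰) × 0.0014
  tau = 4.34 × 10⁷ Pa
Convert: tau = 4.34 × 10⁷ Pa = 43.4 MPa
Final answer: tau = 43.4 MPa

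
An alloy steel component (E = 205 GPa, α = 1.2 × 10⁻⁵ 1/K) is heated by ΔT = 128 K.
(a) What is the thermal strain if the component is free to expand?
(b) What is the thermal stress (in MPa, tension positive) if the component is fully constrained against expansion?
(a) Free thermal strain ε_th = α·ΔT = (1.2 × 10⁻⁵) × 128 = 0.001536
(b) Fully constrained, the expansion is suppressed, so σ = -E·α·ΔT. Convert E = 205 GPa = 2.05 × 10¹¹ Pa.
  σ = -(2.05 × 10¹¹) × (1.2 × 10⁻⁵) × 128 = -3.149 × 10⁸ Pa = -314.9 MPa (compressive)
Final answer: (a) ε_th = 0.001536, (b) σ = -314.9 MPa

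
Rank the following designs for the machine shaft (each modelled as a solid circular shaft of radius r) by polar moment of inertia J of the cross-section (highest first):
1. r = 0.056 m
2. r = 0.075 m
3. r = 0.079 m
Model: a solid circular shaft of radius r, so J = (π·r^4) / 2 (SI units).
  Case 1: J = (π × 0.056^4) / 2 = 1.545 × 10⁻⁵ m⁴
  Case 2: J = (π × 0.075^4) / 2 = 4.97 × 10⁻⁵ m⁴
  Case 3: J = (π × 0.079^4) / 2 = 6.118 × 10⁻⁵ m⁴
Ordering: 6.118 × 10⁻⁵ m⁴ (case 3) > 4.97 × 10⁻⁵ m⁴ (case 2) > 1.545 × 10⁻⁵ m⁴ (case 1)
Final answer: 3, 2, 1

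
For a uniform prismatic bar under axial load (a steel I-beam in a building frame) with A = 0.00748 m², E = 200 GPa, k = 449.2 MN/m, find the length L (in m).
Model: a uniform prismatic bar under axial load, so k = (A·E) / L.
Solve for L: L = (A·E) / k.
Convert to SI units:
  E = 200 GPa = 2 × 10¹¹ Pa
  k = 449.2 MN/m = 4.492 × 10⁸ N/m
Substitute:
  L = (0.00748 × (2 × 10¹¹)) / (4.492 × 10⁸)
  L = 3.33 m
Final answer: L = 3.33 m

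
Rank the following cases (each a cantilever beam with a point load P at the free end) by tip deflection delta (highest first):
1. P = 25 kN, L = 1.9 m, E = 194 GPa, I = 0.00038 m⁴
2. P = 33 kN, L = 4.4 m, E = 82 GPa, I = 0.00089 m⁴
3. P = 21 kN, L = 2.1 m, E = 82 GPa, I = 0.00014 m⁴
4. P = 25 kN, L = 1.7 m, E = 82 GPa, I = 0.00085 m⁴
Model: a cantilever beam with a point load P at the free end, so delta = (P·L^3) / (3·E·I) (SI units).
  Case 1: delta = (25000 × 1.9^3) / (3 × (1.94 × 10¹¹) × 0.00038) = 0.0007753 m = 0.7753 mm
  Case 2: delta = (33000 × 4.4^3) / (3 × (8.2 × 10¹⁰) × 0.00089) = 0.01284 m = 12.84 mm
  Case 3: delta = (21000 × 2.1^3) / (3 × (8.2 × 10¹⁰) × 0.00014) = 0.005647 m = 5.647 mm
  Case 4: delta = (25000 × 1.7^3) / (3 × (8.2 × 10¹⁰) × 0.00085) = 0.0005874 m = 0.5874 mm
Ordering: 12.84 mm (case 2) > 5.647 mm (case 3) > 0.7753 mm (case 1) > 0.5874 mm (case 4)
Final answer: 2, 3, 1, 4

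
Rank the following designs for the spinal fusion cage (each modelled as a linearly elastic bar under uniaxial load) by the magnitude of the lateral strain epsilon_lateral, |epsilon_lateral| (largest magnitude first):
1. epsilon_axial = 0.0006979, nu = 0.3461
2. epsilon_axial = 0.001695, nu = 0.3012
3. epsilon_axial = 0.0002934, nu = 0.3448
Model: a linearly elastic bar under uniaxial load, so epsilon_lateral = -nu·epsilon_axial (SI units).
  Case 1: epsilon_lateral = -(0.3461 × 0.0006979) = -0.0002415
  Case 2: epsilon_lateral = -(0.3012 × 0.001695) = -0.0005105
  Case 3: epsilon_lateral = -(0.3448 × 0.0002934) = -0.0001012
Ordering by |epsilon_lateral|: 0.0005105 (case 2) > 0.0002415 (case 1) > 0.0001012 (case 3)
Final answer: 2, 1, 3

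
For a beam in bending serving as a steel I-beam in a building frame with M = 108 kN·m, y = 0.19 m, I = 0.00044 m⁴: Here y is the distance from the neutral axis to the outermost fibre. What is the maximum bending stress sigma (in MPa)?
Model: a beam in bending, so sigma = (M·y) / I.
Convert to SI units:
  M = 108 kN·m = 108000 N·m
Substitute:
  sigma = (108000 × 0.19) / 0.00044
  sigma = 4.664 × 10⁷ Pa
Convert: sigma = 4.664 × 10⁷ Pa = 46.64 MPa
Final answer: sigma = 46.64 MPa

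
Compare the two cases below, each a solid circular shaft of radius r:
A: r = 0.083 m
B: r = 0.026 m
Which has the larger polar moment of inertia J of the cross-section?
Model: a solid circular shaft of radius r, so J = (π·r^4) / 2 (SI units).
  A: J = (π × 0.083^4) / 2 = 7.455 × 10⁻⁵ m⁴
  B: J = (π × 0.026^4) / 2 = 7.178 × 10⁻⁷ m⁴
7.455 × 10⁻⁵ m⁴ > 7.178 × 10⁻⁷ m⁴, so A is larger.
Final answer: A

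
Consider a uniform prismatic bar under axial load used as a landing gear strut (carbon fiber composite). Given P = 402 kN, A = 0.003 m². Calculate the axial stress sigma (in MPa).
Model: a uniform prismatic bar under axial load, so sigma = P / A.
Convert to SI units:
  P = 402 kN = 402000 N
Substitute:
  sigma = 402000 / 0.003
  sigma = 1.34 × 10⁸ Pa
Convert: sigma = 1.34 × 10⁸ Pa = 134 MPa
Final answer: sigma = 134 MPa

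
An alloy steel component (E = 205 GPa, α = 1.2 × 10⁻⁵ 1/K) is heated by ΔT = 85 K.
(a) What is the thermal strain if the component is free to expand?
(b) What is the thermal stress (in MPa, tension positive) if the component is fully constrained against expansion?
(a) Free thermal strain ε_th = α·ΔT = (1.2 × 10⁻⁵) × 85 = 0.00102
(b) Fully constrained, the expansion is suppressed, so σ = -E·α·ΔT. Convert E = 205 GPa = 2.05 × 10¹¹ Pa.
  σ = -(2.05 × 10¹¹) × (1.2 × 10⁻⁵) × 85 = -2.091 × 10⁸ Pa = -209.1 MPa (compressive)
Final answer: (a) ε_th = 0.00102, (b) σ = -209.1 MPa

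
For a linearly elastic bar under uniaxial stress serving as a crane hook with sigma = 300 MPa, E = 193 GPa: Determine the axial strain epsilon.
Model: a linearly elastic bar under uniaxial stress, so epsilon = sigma / E.
Convert to SI units:
  sigma = 300 MPa = 3 × 10⁸ Pa
  E = 193 GPa = 1.93 × 10¹¹ Pa
Substitute:
  epsilon = (3 × 10⁸) / (1.93 × 10¹¹)
  epsilon = 0.001554
Final answer: epsilon = 0.001554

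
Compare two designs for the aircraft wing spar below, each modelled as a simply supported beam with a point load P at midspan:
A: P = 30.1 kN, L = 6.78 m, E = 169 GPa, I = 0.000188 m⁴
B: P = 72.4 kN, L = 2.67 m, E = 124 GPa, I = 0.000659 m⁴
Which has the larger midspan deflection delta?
Model: a simply supported beam with a point load P at midspan, so delta = (P·L^3) / (48·E·I) (SI units).
  A: delta = (30100 × 6.78^3) / (48 × (1.69 × 10¹¹) × 0.000188) = 0.006151 m = 6.151 mm
  B: delta = (72400 × 2.67^3) / (48 × (1.24 × 10¹¹) × 0.000659) = 0.0003513 m = 0.3513 mm
6.151 mm > 0.3513 mm, so A is larger.
Final answer: A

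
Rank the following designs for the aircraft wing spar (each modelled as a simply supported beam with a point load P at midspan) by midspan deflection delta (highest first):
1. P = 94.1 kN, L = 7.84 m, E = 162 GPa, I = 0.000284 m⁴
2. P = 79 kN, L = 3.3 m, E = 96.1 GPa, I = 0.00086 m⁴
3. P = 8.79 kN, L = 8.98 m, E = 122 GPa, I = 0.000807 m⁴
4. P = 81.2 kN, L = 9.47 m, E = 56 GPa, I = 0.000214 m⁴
Model: a simply supported beam with a point load P at midspan, so delta = (P·L^3) / (48·E·I) (SI units).
  Case 1: delta = (94100 × 7.84^3) / (48 × (1.62 × 10¹¹) × 0.000284) = 0.02053 m = 20.53 mm
  Case 2: delta = (79000 × 3.3^3) / (48 × (9.61 × 10¹⁰) × 0.00086) = 0.0007157 m = 0.7157 mm
  Case 3: delta = (8790 × 8.98^3) / (48 × (1.22 × 10¹¹) × 0.000807) = 0.001347 m = 1.347 mm
  Case 4: delta = (81200 × 9.47^3) / (48 × (5.6 × 10¹⁰) × 0.000214) = 0.1199 m = 119.9 mm
Ordering: 119.9 mm (case 4) > 20.53 mm (case 1) > 1.347 mm (case 3) > 0.7157 mm (case 2)
Final answer: 4, 1, 3, 2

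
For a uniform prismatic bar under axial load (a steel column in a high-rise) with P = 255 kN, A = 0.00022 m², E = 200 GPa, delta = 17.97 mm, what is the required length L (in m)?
Model: a uniform prismatic bar under axial load, so delta = (P·L) / (A·E).
Solve for L: L = (delta·A·E) / P.
Convert to SI units:
  P = 255 kN = 255000 N
  E = 200 GPa = 2 × 10¹¹ Pa
  delta = 17.97 mm = 0.01797 m
Substitute:
  L = (0.01797 × 0.00022 × (2 × 10¹¹)) / 255000
  L = 3.101 m
Final answer: L = 3.101 m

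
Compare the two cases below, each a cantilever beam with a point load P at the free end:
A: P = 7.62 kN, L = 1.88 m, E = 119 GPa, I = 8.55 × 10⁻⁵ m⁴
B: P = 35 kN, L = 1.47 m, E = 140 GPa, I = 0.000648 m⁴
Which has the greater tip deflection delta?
Model: a cantilever beam with a point load P at the free end, so delta = (P·L^3) / (3·E·I) (SI units).
  A: delta = (7620 × 1.88^3) / (3 × (1.19 × 10¹¹) × (8.55 × 10⁻⁵)) = 0.001659 m = 1.659 mm
  B: delta = (35000 × 1.47^3) / (3 × (1.4 × 10¹¹) × 0.000648) = 0.0004085 m = 0.4085 mm
1.659 mm > 0.4085 mm, so A is larger.
Final answer: A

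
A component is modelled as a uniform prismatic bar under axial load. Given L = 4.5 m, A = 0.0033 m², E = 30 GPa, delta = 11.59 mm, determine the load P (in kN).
Model: a uniform prismatic bar under axial load, so delta = (P·L) / (A·E).
Solve for P: P = (delta·A·E) / L.
Convert to SI units:
  E = 30 GPa = 3 × 10¹⁰ Pa
  delta = 11.59 mm = 0.01159 m
Substitute:
  P = (0.01159 × 0.0033 × (3 × 10¹⁰)) / 4.5
  P = 255000 N
Convert: P = 255000 N = 255 kN
Final answer: P = 255 kN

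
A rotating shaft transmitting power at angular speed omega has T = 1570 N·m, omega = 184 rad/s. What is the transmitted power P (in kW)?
Model: a rotating shaft transmitting power at angular speed omega, so P = T·omega.
Substitute:
  P = 1570 × 184
  P = 288900 W
Convert: P = 288900 W = 288.9 kW
Final answer: P = 288.9 kW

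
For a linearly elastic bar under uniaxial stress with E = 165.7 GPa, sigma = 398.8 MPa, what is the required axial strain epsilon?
Model: a linearly elastic bar under uniaxial stress, so sigma = E·epsilon.
Solve for epsilon: epsilon = sigma / E.
Convert to SI units:
  E = 165.7 GPa = 1.657 × 10¹¹ Pa
  sigma = 398.8 MPa = 3.988 × 10⁸ Pa
Substitute:
  epsilon = (3.988 × 10⁸) / (1.657 × 10¹¹)
  epsilon = 0.002407
Final answer: epsilon = 0.002407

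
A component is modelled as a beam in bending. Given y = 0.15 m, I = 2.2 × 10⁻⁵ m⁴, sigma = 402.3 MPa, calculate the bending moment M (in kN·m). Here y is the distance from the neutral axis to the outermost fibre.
Model: a beam in bending, so sigma = (M·y) / I.
Solve for M: M = (sigma·I) / y.
Convert to SI units:
  sigma = 402.3 MPa = 4.023 × 10⁸ Pa
Substitute:
  M = ((4.023 × 10⁸) × (2.2 × 10⁻⁵)) / 0.15
  M = 59000 N·m
Convert: M = 59000 N·m = 59 kN·m
Final answer: M = 59 kN·m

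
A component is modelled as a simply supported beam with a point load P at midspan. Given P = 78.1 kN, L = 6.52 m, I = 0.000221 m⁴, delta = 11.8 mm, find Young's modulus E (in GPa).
Model: a simply supported beam with a point load P at midspan, so delta = (P·L^3) / (48·E·I).
Solve for E: E = (P·L^3) / (48·delta·I).
Convert to SI units:
  P = 78.1 kN = 78100 N
  delta = 11.8 mm = 0.0118 m
Substitute:
  E = (78100 × 6.52^3) / (48 × 0.0118 × 0.000221)
  E = 1.729 × 10¹¹ Pa
Convert: E = 1.729 × 10¹¹ Pa = 172.9 GPa
Final answer: E = 172.9 GPa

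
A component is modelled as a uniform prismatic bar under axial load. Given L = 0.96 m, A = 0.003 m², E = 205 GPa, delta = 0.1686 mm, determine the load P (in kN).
Model: a uniform prismatic bar under axial load, so delta = (P·L) / (A·E).
Solve for P: P = (delta·A·E) / L.
Convert to SI units:
  E = 205 GPa = 2.05 × 10¹¹ Pa
  delta = 0.1686 mm = 0.0001686 m
Substitute:
  P = (0.0001686 × 0.003 × (2.05 × 10¹¹)) / 0.96
  P = 108000 N
Convert: P = 108000 N = 108 kN
Final answer: P = 108 kN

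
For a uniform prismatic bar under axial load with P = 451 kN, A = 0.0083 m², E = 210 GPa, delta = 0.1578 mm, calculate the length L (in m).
Model: a uniform prismatic bar under axial load, so delta = (P·L) / (A·E).
Solve for L: L = (delta·A·E) / P.
Convert to SI units:
  P = 451 kN = 451000 N
  E = 210 GPa = 2.1 × 10¹¹ Pa
  delta = 0.1578 mm = 0.0001578 m
Substitute:
  L = (0.0001578 × 0.0083 × (2.1 × 10¹¹)) / 451000
  L = 0.6099 m
Final answer: L = 0.6099 m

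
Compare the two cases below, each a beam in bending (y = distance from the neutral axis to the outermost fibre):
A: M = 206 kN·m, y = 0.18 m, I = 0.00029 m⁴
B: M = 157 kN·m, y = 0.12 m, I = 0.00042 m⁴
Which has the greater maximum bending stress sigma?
Model: a beam in bending (y = distance from the neutral axis to the outermost fibre), so sigma = (M·y) / I (SI units).
  A: sigma = (206000 × 0.18) / 0.00029 = 1.279 × 10⁸ Pa = 127.9 MPa
  B: sigma = (157000 × 0.12) / 0.00042 = 4.486 × 10⁷ Pa = 44.86 MPa
127.9 MPa > 44.86 MPa, so A is larger.
Final answer: A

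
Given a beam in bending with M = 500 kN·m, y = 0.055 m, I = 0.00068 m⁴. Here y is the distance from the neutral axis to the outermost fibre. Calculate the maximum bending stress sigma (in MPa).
Model: a beam in bending, so sigma = (M·y) / I.
Convert to SI units:
  M = 500 kN·m = 500000 N·m
Substitute:
  sigma = (500000 × 0.055) / 0.00068
  sigma = 4.044 × 10⁷ Pa
Convert: sigma = 4.044 × 10⁷ Pa = 40.44 MPa
Final answer: sigma = 40.44 MPa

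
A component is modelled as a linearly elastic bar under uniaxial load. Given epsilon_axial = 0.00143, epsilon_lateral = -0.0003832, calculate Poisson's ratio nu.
Model: a linearly elastic bar under uniaxial load, so epsilon_lateral = -nu·epsilon_axial.
Solve for nu: nu = -epsilon_lateral / epsilon_axial.
Substitute:
  nu = -(-0.0003832) / 0.00143
  nu = 0.268
Final answer: nu = 0.268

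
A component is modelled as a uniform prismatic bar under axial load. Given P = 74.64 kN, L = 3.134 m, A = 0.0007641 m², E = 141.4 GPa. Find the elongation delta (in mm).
Model: a uniform prismatic bar under axial load, so delta = (P·L) / (A·E).
Convert to SI units:
  P = 74.64 kN = 74640 N
  E = 141.4 GPa = 1.414 × 10¹¹ Pa
Substitute:
  delta = (74640 × 3.134) / (0.0007641 × (1.414 × 10¹¹))
  delta = 0.002165 m
Convert: delta = 0.002165 m = 2.165 mm
Final answer: delta = 2.165 mm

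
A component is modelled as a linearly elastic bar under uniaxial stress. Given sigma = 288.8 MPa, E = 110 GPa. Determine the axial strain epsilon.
Model: a linearly elastic bar under uniaxial stress, so epsilon = sigma / E.
Convert to SI units:
  sigma = 288.8 MPa = 2.888 × 10⁸ Pa
  E = 110 GPa = 1.1 × 10¹¹ Pa
Substitute:
  epsilon = (2.888 × 10⁸) / (1.1 × 10¹¹)
  epsilon = 0.002625
Final answer: epsilon = 0.002625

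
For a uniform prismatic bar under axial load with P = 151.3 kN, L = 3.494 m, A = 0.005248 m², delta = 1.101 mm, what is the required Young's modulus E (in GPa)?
Model: a uniform prismatic bar under axial load, so delta = (P·L) / (A·E).
Solve for E: E = (P·L) / (delta·A).
Convert to SI units:
  P = 151.3 kN = 151300 N
  delta = 1.101 mm = 0.001101 m
Substitute:
  E = (151300 × 3.494) / (0.001101 × 0.005248)
  E = 9.149 × 10¹⁰ Pa
Convert: E = 9.149 × 10¹⁰ Pa = 91.49 GPa
Final answer: E = 91.49 GPa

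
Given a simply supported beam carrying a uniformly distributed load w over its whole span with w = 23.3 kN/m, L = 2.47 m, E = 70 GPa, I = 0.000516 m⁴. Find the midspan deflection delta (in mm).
Model: a simply supported beam carrying a uniformly distributed load w over its whole span, so delta = (5·w·L^4) / (384·E·I).
Convert to SI units:
  w = 23.3 kN/m = 23300 N/m
  E = 70 GPa = 7 × 10¹⁰ Pa
Substitute:
  delta = (5 × 23300 × 2.47^4) / (384 × (7 × 10¹⁰) × 0.000516)
  delta = 0.0003126 m
Convert: delta = 0.0003126 m = 0.3126 mm
Final answer: delta = 0.3126 mm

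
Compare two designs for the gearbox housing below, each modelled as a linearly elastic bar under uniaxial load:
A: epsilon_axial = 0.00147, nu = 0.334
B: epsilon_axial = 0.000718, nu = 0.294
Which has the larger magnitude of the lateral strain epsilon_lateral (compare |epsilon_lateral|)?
Model: a linearly elastic bar under uniaxial load, so epsilon_lateral = -nu·epsilon_axial (SI units).
  A: epsilon_lateral = -(0.334 × 0.00147) = -0.000491
  B: epsilon_lateral = -(0.294 × 0.000718) = -0.0002111
|epsilon_lateral|: A = 0.000491, B = 0.0002111, so A is larger in magnitude.
Final answer: A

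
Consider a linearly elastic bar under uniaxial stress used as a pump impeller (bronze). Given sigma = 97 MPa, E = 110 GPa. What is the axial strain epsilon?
Model: a linearly elastic bar under uniaxial stress, so epsilon = sigma / E.
Convert to SI units:
  sigma = 97 MPa = 9.7 × 10⁷ Pa
  E = 110 GPa = 1.1 × 10¹¹ Pa
Substitute:
  epsilon = (9.7 × 10⁷) / (1.1 × 10¹¹)
  epsilon = 0.0008818
Final answer: epsilon = 0.0008818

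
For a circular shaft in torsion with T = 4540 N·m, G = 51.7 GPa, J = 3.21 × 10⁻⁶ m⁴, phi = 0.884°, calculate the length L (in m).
Model: a circular shaft in torsion, so phi = (T·L) / (G·J).
Solve for L: L = (phi·G·J) / T.
Convert to SI units:
  G = 51.7 GPa = 5.17 × 10¹⁰ Pa
  phi = 0.884° = 0.01543 rad
Substitute:
  L = (0.01543 × (5.17 × 10¹⁰) × (3.21 × 10⁻⁶)) / 4540
  L = 0.564 m
Final answer: L = 0.564 m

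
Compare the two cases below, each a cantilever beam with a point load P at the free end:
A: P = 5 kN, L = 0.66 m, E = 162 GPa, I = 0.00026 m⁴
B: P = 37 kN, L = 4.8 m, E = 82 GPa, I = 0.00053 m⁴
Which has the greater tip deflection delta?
Model: a cantilever beam with a point load P at the free end, so delta = (P·L^3) / (3·E·I) (SI units).
  A: delta = (5000 × 0.66^3) / (3 × (1.62 × 10¹¹) × 0.00026) = 1.138 × 10⁻⁵ m = 0.01138 mm
  B: delta = (37000 × 4.8^3) / (3 × (8.2 × 10¹⁰) × 0.00053) = 0.03138 m = 31.38 mm
31.38 mm > 0.01138 mm, so B is larger.
Final answer: B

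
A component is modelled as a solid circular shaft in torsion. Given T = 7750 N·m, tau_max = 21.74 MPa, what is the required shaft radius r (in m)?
Model: a solid circular shaft in torsion, so tau_max = (2·T) / (π·r^3).
Solve for r: r = ((2·T) / (π·tau_max))^(1/3).
Convert to SI units:
  tau_max = 21.74 MPa = 2.174 × 10⁷ Pa
Substitute:
  r = ((2 × 7750) / (π × (2.174 × 10⁷)))^(1/3)
  r = 0.061 m
Final answer: r = 0.061 m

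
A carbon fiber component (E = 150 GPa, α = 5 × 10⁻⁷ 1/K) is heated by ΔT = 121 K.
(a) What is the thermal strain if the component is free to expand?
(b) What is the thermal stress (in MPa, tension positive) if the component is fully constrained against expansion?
(a) Free thermal strain ε_th = α·ΔT = (5 × 10⁻⁷) × 121 = 6.05 × 10⁻⁵
(b) Fully constrained, the expansion is suppressed, so σ = -E·α·ΔT. Convert E = 150 GPa = 1.5 × 10¹¹ Pa.
  σ = -(1.5 × 10¹¹) × (5 × 10⁻⁷) × 121 = -9.075 × 10⁶ Pa = -9.075 MPa (compressive)
Final answer: (a) ε_th = 6.05 × 10⁻⁵, (b) σ = -9.075 MPa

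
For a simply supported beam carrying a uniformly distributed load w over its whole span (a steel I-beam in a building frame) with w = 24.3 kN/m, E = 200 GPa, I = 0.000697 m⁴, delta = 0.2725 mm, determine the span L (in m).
Model: a simply supported beam carrying a uniformly distributed load w over its whole span, so delta = (5·w·L^4) / (384·E·I).
Solve for L: L = ((384·delta·E·I) / (5·w))^(1/4).
Convert to SI units:
  w = 24.3 kN/m = 24300 N/m
  E = 200 GPa = 2 × 10¹¹ Pa
  delta = 0.2725 mm = 0.0002725 m
Substitute:
  L = ((384 × 0.0002725 × (2 × 10¹¹) × 0.000697) / (5 × 24300))^(1/4)
  L = 3.31 m
Final answer: L = 3.31 m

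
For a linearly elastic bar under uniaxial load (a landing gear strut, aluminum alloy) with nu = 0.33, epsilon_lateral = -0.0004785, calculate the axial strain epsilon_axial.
Model: a linearly elastic bar under uniaxial load, so epsilon_lateral = -nu·epsilon_axial.
Solve for epsilon_axial: epsilon_axial = -epsilon_lateral / nu.
Substitute:
  epsilon_axial = -(-0.0004785) / 0.33
  epsilon_axial = 0.00145
Final answer: epsilon_axial = 0.00145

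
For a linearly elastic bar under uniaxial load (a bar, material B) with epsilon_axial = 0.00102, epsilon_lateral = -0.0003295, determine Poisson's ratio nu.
Model: a linearly elastic bar under uniaxial load, so epsilon_lateral = -nu·epsilon_axial.
Solve for nu: nu = -epsilon_lateral / epsilon_axial.
Substitute:
  nu = -(-0.0003295) / 0.00102
  nu = 0.323
Final answer: nu = 0.323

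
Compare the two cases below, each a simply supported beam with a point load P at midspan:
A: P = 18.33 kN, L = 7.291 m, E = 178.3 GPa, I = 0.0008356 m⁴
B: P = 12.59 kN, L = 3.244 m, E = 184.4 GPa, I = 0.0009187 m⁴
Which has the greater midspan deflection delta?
Model: a simply supported beam with a point load P at midspan, so delta = (P·L^3) / (48·E·I) (SI units).
  A: delta = (18330 × 7.291^3) / (48 × (1.783 × 10¹¹) × 0.0008356) = 0.0009934 m = 0.9934 mm
  B: delta = (12590 × 3.244^3) / (48 × (1.844 × 10¹¹) × 0.0009187) = 5.286 × 10⁻⁵ m = 0.05286 mm
0.9934 mm > 0.05286 mm, so A is larger.
Final answer: A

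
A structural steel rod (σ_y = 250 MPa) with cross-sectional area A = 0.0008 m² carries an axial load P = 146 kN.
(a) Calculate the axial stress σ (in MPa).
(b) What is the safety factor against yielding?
(a) Axial stress σ = P/A. Convert P = 146 kN = 146000 N.
  σ = 146000 / 0.0008 = 1.825 × 10⁸ Pa = 182.5 MPa
(b) Safety factor SF = σ_y/σ = 250 / 182.5 = 1.37
Final answer: (a) σ = 182.5 MPa, (b) SF = 1.37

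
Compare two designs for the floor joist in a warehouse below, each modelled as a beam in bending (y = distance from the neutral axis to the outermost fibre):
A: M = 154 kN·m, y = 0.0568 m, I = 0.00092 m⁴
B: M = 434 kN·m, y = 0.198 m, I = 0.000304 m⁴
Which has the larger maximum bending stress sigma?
Model: a beam in bending (y = distance from the neutral axis to the outermost fibre), so sigma = (M·y) / I (SI units).
  A: sigma = (154000 × 0.0568) / 0.00092 = 9.508 × 10⁶ Pa = 9.508 MPa
  B: sigma = (434000 × 0.198) / 0.000304 = 2.827 × 10⁸ Pa = 282.7 MPa
282.7 MPa > 9.508 MPa, so B is larger.
Final answer: B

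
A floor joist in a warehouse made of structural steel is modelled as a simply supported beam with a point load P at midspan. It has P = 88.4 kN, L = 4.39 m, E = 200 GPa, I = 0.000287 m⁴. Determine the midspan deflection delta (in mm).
Model: a simply supported beam with a point load P at midspan, so delta = (P·L^3) / (48·E·I).
Convert to SI units:
  P = 88.4 kN = 88400 N
  E = 200 GPa = 2 × 10¹¹ Pa
Substitute:
  delta = (88400 × 4.39^3) / (48 × (2 × 10¹¹) × 0.000287)
  delta = 0.002715 m
Convert: delta = 0.002715 m = 2.715 mm
Final answer: delta = 2.715 mm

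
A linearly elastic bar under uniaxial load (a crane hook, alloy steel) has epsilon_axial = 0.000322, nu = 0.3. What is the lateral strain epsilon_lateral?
Model: a linearly elastic bar under uniaxial load, so epsilon_lateral = -nu·epsilon_axial.
Substitute:
  epsilon_lateral = -(0.3 × 0.000322)
  epsilon_lateral = -9.66 × 10⁻⁵
Final answer: epsilon_lateral = -9.66 × 10⁻⁵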